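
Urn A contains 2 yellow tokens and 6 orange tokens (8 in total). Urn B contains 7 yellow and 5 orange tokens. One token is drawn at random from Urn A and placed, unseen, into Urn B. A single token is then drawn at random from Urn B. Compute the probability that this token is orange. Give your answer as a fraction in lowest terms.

Condition on how many of the transferred tokens are orange (from Urn A: 6 orange of 8; then Urn B has 13 total).
  0 orange: C(6,0)C(2,1)/C(8,1) = 1/4; then P = 5/13
  1 orange: C(6,1)C(2,0)/C(8,1) = 3/4; then P = 6/13
P(orange from Urn B) = 23/52 ≈ 0.4423.

23/52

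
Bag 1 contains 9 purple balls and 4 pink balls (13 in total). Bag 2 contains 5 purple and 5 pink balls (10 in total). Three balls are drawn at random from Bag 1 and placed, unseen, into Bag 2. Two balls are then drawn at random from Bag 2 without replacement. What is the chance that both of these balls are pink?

Condition on how many of the transferred balls are pink (from Bag 1: 4 pink of 13; then Bag 2 has 13 total).
  0 pink: C(4,0)C(9,3)/C(13,3) = 42/143; then P = C(5,2)/C(13,2) = 5/39
  1 pink: C(4,1)C(9,2)/C(13,3) = 72/143; then P = C(6,2)/C(13,2) = 5/26
  2 pink: C(4,2)C(9,1)/C(13,3) = 27/143; then P = C(7,2)/C(13,2) = 7/26
  3 pink: C(4,3)C(9,0)/C(13,3) = 2/143; then P = C(8,2)/C(13,2) = 14/39
P(both pink) = 193/1014 ≈ 0.1903.

193/1014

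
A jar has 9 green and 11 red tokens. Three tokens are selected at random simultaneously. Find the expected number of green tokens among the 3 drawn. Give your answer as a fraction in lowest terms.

By linearity of expectation, E[X] = Σ P(draw i is green); by symmetry each draw (even without replacement) has P(green) = 9/20.
E[X] = 3 · 9/20 = 27/20 ≈ 1.3500.

27/20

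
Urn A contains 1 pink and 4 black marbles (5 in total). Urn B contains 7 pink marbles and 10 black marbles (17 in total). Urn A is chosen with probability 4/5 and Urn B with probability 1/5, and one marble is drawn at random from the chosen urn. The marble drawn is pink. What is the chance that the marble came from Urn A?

68/103

P(pink | Urn A) = 1/5; P(pink | Urn B) = 7/17.
P(pink) = 4/5·1/5 + 1/5·7/17 = 103/425.
By Bayes' rule, P(Urn A | pink) = 4/25 / 103/425 = 68/103 ≈ 0.6602.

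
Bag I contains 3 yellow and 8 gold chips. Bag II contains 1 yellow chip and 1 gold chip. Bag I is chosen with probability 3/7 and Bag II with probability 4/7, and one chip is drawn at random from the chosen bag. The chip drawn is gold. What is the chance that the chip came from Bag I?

P(gold | Bag I) = 8/11; P(gold | Bag II) = 1/2.
P(gold) = 3/7·8/11 + 4/7·1/2 = 46/77.
By Bayes' rule, P(Bag I | gold) = 24/77 / 46/77 = 12/23 ≈ 0.5217.

12/23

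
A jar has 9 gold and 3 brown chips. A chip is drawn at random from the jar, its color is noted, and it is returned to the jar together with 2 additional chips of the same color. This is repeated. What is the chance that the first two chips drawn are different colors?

9/28

Either brown then gold, or gold then brown; after the first draw the total is 14.
P = (3/12)·(9/14) + (9/12)·(3/14) = 9/28 ≈ 0.3214.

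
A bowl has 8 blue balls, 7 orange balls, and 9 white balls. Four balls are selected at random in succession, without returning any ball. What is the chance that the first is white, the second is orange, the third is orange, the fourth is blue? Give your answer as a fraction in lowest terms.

3/253

Multiply the conditional probability of each draw in order, without replacement, so each draw removes one from its color and from the total.
P = (9/24) · (7/23) · (6/22) · (8/21) = 3/253 ≈ 0.0119.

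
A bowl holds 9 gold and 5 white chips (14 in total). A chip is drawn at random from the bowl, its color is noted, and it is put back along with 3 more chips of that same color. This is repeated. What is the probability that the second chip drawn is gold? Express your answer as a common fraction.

9/14

Condition on the first draw. If first is gold (prob 9/14), second-gold has prob (12)/(17); if not (prob 5/14), it has prob 9/(17).
P = (9/14)·(12/17) + (5/14)·(9/17) = 9/14 ≈ 0.6429.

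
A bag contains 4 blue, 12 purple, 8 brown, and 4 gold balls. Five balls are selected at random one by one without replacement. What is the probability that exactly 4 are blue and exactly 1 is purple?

Unordered draws without replacement: count favorable combinations over C(28,5).
Favorable = C(4,4) · C(12,1) · C(8,0) · C(4,0) = 12; total = C(28,5) = 98280.
P = 12/98280 = 1/8190 ≈ 0.0001.

1/8190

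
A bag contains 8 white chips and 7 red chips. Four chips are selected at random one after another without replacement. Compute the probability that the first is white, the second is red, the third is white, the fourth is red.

14/195

Multiply the conditional probability of each draw in order, without replacement, so each draw removes one from its color and from the total.
P = (8/15) · (7/14) · (7/13) · (6/12) = 14/195 ≈ 0.0718.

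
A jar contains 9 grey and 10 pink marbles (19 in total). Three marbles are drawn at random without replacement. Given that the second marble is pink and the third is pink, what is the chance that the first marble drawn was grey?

9/17

P(first=grey and the second marble is pink and the third is pink) = (9/19)·(10/18)·(9/17) = 45/323.
P(E) = Σ over first color = 45/323 + 40/323 = 5/19.
By Bayes, P(first=grey | E) = 45/323 / 5/19 = 9/17 ≈ 0.5294.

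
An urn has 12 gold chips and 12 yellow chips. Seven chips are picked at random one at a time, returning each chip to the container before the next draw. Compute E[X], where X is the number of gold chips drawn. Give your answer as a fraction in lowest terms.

By linearity of expectation, E[X] = Σ P(draw i is gold); each independent draw has P(gold) = 12/24.
E[X] = 7 · 12/24 = 7/2 ≈ 3.5000.

7/2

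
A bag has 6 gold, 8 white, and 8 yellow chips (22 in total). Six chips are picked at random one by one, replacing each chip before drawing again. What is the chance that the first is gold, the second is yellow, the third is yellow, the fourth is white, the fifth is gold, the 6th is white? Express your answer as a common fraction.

2304/1771561

Multiply the conditional probability of each draw in order, with replacement (the composition resets each draw).
P = (6/22) · (8/22) · (8/22) · (8/22) · (6/22) · (8/22) = 2304/1771561 ≈ 0.0013.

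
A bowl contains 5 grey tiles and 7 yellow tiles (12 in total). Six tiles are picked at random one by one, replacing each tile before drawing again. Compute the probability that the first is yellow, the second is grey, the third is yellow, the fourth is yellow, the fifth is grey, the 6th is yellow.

Multiply the conditional probability of each draw in order, with replacement (the composition resets each draw).
P = (7/12) · (5/12) · (7/12) · (7/12) · (5/12) · (7/12) = 60025/2985984 ≈ 0.0201.

60025/2985984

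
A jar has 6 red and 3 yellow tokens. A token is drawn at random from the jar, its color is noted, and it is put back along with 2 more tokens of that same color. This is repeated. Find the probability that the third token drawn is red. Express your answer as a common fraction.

2/3

Sum over the four possibilities for the first two draws (red/not-red each), tracking how the red count and total change by +2 per draw.
P(third is red) = 2/3 ≈ 0.6667. (In a Pólya urn every draw has the same marginal probability 6/9.)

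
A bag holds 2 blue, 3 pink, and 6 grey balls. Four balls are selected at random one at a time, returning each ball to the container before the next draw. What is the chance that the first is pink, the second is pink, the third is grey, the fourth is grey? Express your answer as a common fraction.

324/14641

Multiply the conditional probability of each draw in order, with replacement (the composition resets each draw).
P = (3/11) · (3/11) · (6/11) · (6/11) = 324/14641 ≈ 0.0221.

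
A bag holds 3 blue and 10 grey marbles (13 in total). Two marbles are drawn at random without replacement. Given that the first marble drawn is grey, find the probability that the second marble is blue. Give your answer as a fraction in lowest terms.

After removing 1 grey, the bag has 3 blue out of 12 remaining.
P(second is blue | given) = 3/12 = 1/4 ≈ 0.2500.

1/4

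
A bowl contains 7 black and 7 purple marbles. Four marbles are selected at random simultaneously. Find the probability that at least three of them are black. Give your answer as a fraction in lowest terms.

40/143

Sum the hypergeometric tail for j = 3,…,4 black marbles.
Favorable = C(7,3)·C(7,1) + C(7,4)·C(7,0) = 280; total = C(14,4) = 1001.
P = 280/1001 = 40/143 ≈ 0.2797.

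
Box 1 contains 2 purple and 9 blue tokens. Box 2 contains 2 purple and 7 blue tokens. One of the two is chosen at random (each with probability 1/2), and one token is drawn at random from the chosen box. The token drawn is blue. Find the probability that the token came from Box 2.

77/158

P(blue | Box 1) = 9/11; P(blue | Box 2) = 7/9.
P(blue) = 1/2·9/11 + 1/2·7/9 = 79/99.
By Bayes' rule, P(Box 2 | blue) = 7/18 / 79/99 = 77/158 ≈ 0.4873.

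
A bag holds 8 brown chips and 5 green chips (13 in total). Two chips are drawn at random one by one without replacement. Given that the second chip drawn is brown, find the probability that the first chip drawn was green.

P(first=green and the second chip drawn is brown) = (5/13)·(8/12) = 10/39.
P(the second chip drawn is brown) = Σ over first color = 14/39 + 10/39 = 8/13.
By Bayes, P(first=green | the second chip drawn is brown) = 10/39 / 8/13 = 5/12 ≈ 0.4167.

5/12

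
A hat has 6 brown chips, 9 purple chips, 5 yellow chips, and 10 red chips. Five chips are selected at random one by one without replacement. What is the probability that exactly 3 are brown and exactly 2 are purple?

Unordered draws without replacement: count favorable combinations over C(30,5).
Favorable = C(6,3) · C(9,2) · C(5,0) · C(10,0) = 720; total = C(30,5) = 142506.
P = 720/142506 = 40/7917 ≈ 0.0051.

40/7917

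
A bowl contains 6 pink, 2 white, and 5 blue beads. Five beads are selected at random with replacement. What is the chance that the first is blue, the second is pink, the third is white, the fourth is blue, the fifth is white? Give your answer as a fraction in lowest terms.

Multiply the conditional probability of each draw in order, with replacement (the composition resets each draw).
P = (5/13) · (6/13) · (2/13) · (5/13) · (2/13) = 600/371293 ≈ 0.0016.

600/371293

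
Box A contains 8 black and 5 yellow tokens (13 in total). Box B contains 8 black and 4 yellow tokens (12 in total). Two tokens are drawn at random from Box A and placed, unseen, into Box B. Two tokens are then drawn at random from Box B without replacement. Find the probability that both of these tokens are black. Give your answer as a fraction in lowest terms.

1490/3549

Condition on how many of the transferred tokens are black (from Box A: 8 black of 13; then Box B has 14 total).
  0 black: C(8,0)C(5,2)/C(13,2) = 5/39; then P = C(8,2)/C(14,2) = 4/13
  1 black: C(8,1)C(5,1)/C(13,2) = 20/39; then P = C(9,2)/C(14,2) = 36/91
  2 black: C(8,2)C(5,0)/C(13,2) = 14/39; then P = C(10,2)/C(14,2) = 45/91
P(both black) = 1490/3549 ≈ 0.4198.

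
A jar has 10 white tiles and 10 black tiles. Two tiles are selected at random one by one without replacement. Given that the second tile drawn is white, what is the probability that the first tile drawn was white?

P(first=white and the second tile drawn is white) = (10/20)·(9/19) = 9/38.
P(the second tile drawn is white) = Σ over first color = 9/38 + 5/19 = 1/2.
By Bayes, P(first=white | the second tile drawn is white) = 9/38 / 1/2 = 9/19 ≈ 0.4737.

9/19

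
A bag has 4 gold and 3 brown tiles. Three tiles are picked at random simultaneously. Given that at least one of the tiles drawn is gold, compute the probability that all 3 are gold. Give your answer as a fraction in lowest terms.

2/17

P(all 3 gold) = C(4,3)/C(7,3) = 4/35; P(at least one gold) = 1 − C(3,3)/C(7,3) = 34/35.
Since 'all 3 gold' ⊆ 'at least one gold', P(all 3 | at least one) = 4/35 / 34/35 = 2/17 ≈ 0.1176.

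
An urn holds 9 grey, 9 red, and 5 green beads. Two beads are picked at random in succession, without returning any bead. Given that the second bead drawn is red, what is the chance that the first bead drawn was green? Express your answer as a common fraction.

P(first=green and the second bead drawn is red) = (5/23)·(9/22) = 45/506.
P(the second bead drawn is red) = Σ over first color = 81/506 + 36/253 + 45/506 = 9/23.
By Bayes, P(first=green | the second bead drawn is red) = 45/506 / 9/23 = 5/22 ≈ 0.2273.

5/22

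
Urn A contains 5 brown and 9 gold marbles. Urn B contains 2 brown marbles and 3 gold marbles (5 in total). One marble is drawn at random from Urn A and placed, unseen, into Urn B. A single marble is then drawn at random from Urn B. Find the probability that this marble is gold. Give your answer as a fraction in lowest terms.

17/28

Condition on how many of the transferred marbles are gold (from Urn A: 9 gold of 14; then Urn B has 6 total).
  0 gold: C(9,0)C(5,1)/C(14,1) = 5/14; then P = 3/6
  1 gold: C(9,1)C(5,0)/C(14,1) = 9/14; then P = 4/6
P(gold from Urn B) = 17/28 ≈ 0.6071.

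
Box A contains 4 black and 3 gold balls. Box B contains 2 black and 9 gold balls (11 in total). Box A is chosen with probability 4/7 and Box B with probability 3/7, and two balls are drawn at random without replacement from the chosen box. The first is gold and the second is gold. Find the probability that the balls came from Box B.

189/244

P(E | Box A) = 1/7; P(E | Box B) = 36/55.
P(E) = 4/7·1/7 + 3/7·36/55 = 976/2695.
By Bayes' rule, P(Box B | E) = 108/385 / 976/2695 = 189/244 ≈ 0.7746.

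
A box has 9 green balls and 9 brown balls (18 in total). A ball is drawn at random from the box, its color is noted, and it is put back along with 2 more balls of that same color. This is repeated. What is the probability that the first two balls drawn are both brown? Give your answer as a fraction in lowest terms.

11/40

After a brown draw the box holds 11 brown out of 20.
P = (9/18)·(11/20) = 11/40 ≈ 0.2750.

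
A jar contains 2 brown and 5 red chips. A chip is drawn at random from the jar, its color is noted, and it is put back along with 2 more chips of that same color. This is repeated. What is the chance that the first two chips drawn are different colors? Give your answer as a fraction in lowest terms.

20/63

Either brown then red, or red then brown; after the first draw the total is 9.
P = (2/7)·(5/9) + (5/7)·(2/9) = 20/63 ≈ 0.3175.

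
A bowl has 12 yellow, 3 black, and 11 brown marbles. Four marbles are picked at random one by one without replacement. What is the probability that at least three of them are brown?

Sum the hypergeometric tail for j = 3,…,4 brown marbles.
Favorable = C(11,3)·C(15,1) + C(11,4)·C(15,0) = 2805; total = C(26,4) = 14950.
P = 2805/14950 = 561/2990 ≈ 0.1876.

561/2990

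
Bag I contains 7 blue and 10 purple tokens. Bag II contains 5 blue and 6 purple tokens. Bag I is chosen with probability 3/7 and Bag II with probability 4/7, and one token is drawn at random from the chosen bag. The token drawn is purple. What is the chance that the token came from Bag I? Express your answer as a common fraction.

P(purple | Bag I) = 10/17; P(purple | Bag II) = 6/11.
P(purple) = 3/7·10/17 + 4/7·6/11 = 738/1309.
By Bayes' rule, P(Bag I | purple) = 30/119 / 738/1309 = 55/123 ≈ 0.4472.

55/123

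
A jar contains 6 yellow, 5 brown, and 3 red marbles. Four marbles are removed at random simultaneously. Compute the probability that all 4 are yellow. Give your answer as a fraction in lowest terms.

15/1001

Unordered draws without replacement: count favorable combinations over C(14,4).
Favorable = C(6,4) · C(5,0) · C(3,0) = 15; total = C(14,4) = 1001.
P = 15/1001 = 15/1001 ≈ 0.0150.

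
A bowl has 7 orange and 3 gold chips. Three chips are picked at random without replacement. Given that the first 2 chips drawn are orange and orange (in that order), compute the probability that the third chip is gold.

After removing 2 orange, the bowl has 3 gold out of 8 remaining.
P(third is gold | given) = 3/8 ≈ 0.3750.

3/8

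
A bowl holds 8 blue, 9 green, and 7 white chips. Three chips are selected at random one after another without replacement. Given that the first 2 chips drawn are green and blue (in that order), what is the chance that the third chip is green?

After removing 1 blue, 1 green, the bowl has 8 green out of 22 remaining.
P(third is green | given) = 8/22 = 4/11 ≈ 0.3636.

4/11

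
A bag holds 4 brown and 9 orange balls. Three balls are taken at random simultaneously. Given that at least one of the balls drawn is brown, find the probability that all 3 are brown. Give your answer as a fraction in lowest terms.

P(all 3 brown) = C(4,3)/C(13,3) = 2/143; P(at least one brown) = 1 − C(9,3)/C(13,3) = 101/143.
Since 'all 3 brown' ⊆ 'at least one brown', P(all 3 | at least one) = 2/143 / 101/143 = 2/101 ≈ 0.0198.

2/101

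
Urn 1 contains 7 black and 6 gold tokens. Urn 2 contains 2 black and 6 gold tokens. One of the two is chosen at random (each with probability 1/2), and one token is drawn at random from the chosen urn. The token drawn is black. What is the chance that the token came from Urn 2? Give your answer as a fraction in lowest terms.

13/41

P(black | Urn 1) = 7/13; P(black | Urn 2) = 1/4.
P(black) = 1/2·7/13 + 1/2·1/4 = 41/104.
By Bayes' rule, P(Urn 2 | black) = 1/8 / 41/104 = 13/41 ≈ 0.3171.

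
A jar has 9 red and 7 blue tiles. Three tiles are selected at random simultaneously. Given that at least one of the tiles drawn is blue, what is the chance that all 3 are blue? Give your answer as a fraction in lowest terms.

5/68

P(all 3 blue) = C(7,3)/C(16,3) = 1/16; P(at least one blue) = 1 − C(9,3)/C(16,3) = 17/20.
Since 'all 3 blue' ⊆ 'at least one blue', P(all 3 | at least one) = 1/16 / 17/20 = 5/68 ≈ 0.0735.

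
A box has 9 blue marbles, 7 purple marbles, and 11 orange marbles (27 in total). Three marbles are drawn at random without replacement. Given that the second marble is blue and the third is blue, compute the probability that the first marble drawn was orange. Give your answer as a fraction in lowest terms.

11/25

P(first=orange and the second marble is blue and the third is blue) = (11/27)·(9/26)·(8/25) = 44/975.
P(E) = Σ over first color = 28/975 + 28/975 + 44/975 = 4/39.
By Bayes, P(first=orange | E) = 44/975 / 4/39 = 11/25 ≈ 0.4400.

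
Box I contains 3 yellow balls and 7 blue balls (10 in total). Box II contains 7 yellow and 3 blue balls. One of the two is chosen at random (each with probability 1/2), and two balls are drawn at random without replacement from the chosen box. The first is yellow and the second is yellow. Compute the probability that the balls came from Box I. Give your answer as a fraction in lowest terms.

P(E | Box I) = 1/15; P(E | Box II) = 7/15.
P(E) = 1/2·1/15 + 1/2·7/15 = 4/15.
By Bayes' rule, P(Box I | E) = 1/30 / 4/15 = 1/8 ≈ 0.1250.

1/8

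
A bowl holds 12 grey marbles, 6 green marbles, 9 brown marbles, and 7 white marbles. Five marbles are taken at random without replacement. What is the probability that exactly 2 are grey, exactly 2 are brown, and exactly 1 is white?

Unordered draws without replacement: count favorable combinations over C(34,5).
Favorable = C(12,2) · C(6,0) · C(9,2) · C(7,1) = 16632; total = C(34,5) = 278256.
P = 16632/278256 = 63/1054 ≈ 0.0598.

63/1054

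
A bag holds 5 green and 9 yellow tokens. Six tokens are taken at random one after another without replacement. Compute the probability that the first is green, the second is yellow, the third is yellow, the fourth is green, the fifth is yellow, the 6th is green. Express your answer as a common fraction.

Multiply the conditional probability of each draw in order, without replacement, so each draw removes one from its color and from the total.
P = (5/14) · (9/13) · (8/12) · (4/11) · (7/10) · (3/9) = 2/143 ≈ 0.0140.

2/143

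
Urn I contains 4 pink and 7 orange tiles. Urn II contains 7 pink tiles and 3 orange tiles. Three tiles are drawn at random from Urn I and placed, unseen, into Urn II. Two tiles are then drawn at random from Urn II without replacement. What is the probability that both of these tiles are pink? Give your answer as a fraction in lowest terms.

531/1430

Condition on how many of the transferred tiles are pink (from Urn I: 4 pink of 11; then Urn II has 13 total).
  0 pink: C(4,0)C(7,3)/C(11,3) = 7/33; then P = C(7,2)/C(13,2) = 7/26
  1 pink: C(4,1)C(7,2)/C(11,3) = 28/55; then P = C(8,2)/C(13,2) = 14/39
  2 pink: C(4,2)C(7,1)/C(11,3) = 14/55; then P = C(9,2)/C(13,2) = 6/13
  3 pink: C(4,3)C(7,0)/C(11,3) = 4/165; then P = C(10,2)/C(13,2) = 15/26
P(both pink) = 531/1430 ≈ 0.3713.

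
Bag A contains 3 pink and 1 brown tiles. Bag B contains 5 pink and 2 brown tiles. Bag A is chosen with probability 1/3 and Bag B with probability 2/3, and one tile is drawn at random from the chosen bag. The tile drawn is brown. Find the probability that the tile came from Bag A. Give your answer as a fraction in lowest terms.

P(brown | Bag A) = 1/4; P(brown | Bag B) = 2/7.
P(brown) = 1/3·1/4 + 2/3·2/7 = 23/84.
By Bayes' rule, P(Bag A | brown) = 1/12 / 23/84 = 7/23 ≈ 0.3043.

7/23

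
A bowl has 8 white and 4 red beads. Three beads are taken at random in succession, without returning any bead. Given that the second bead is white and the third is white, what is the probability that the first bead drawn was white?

P(first=white and the second bead is white and the third is white) = (8/12)·(7/11)·(6/10) = 14/55.
P(E) = Σ over first color = 14/55 + 28/165 = 14/33.
By Bayes, P(first=white | E) = 14/55 / 14/33 = 3/5 ≈ 0.6000.

3/5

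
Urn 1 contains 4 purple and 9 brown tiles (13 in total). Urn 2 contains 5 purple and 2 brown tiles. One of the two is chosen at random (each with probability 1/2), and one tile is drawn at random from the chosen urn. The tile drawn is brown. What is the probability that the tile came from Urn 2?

P(brown | Urn 1) = 9/13; P(brown | Urn 2) = 2/7.
P(brown) = 1/2·9/13 + 1/2·2/7 = 89/182.
By Bayes' rule, P(Urn 2 | brown) = 1/7 / 89/182 = 26/89 ≈ 0.2921.

26/89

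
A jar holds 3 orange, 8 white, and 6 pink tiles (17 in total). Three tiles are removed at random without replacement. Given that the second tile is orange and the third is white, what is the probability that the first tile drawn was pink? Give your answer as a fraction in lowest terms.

2/5

P(first=pink and the second tile is orange and the third is white) = (6/17)·(3/16)·(8/15) = 3/85.
P(E) = Σ over first color = 1/85 + 7/170 + 3/85 = 3/34.
By Bayes, P(first=pink | E) = 3/85 / 3/34 = 2/5 ≈ 0.4000.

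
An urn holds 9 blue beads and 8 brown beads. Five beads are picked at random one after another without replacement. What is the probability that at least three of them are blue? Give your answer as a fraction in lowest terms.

249/442

Sum the hypergeometric tail for j = 3,…,5 blue beads.
Favorable = C(9,3)·C(8,2) + C(9,4)·C(8,1) + C(9,5)·C(8,0) = 3486; total = C(17,5) = 6188.
P = 3486/6188 = 249/442 ≈ 0.5633.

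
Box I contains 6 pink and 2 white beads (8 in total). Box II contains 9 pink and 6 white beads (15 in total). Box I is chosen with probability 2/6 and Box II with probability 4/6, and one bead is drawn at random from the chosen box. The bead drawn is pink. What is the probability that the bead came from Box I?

P(pink | Box I) = 3/4; P(pink | Box II) = 3/5.
P(pink) = 1/3·3/4 + 2/3·3/5 = 13/20.
By Bayes' rule, P(Box I | pink) = 1/4 / 13/20 = 5/13 ≈ 0.3846.

5/13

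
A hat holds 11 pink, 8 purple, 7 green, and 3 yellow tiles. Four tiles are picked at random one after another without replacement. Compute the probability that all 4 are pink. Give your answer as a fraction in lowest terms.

Unordered draws without replacement: count favorable combinations over C(29,4).
Favorable = C(11,4) · C(8,0) · C(7,0) · C(3,0) = 330; total = C(29,4) = 23751.
P = 330/23751 = 110/7917 ≈ 0.0139.

110/7917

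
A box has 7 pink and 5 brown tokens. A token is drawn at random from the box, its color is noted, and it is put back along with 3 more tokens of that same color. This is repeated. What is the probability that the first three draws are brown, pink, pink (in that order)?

Track the composition after each reinforcement of +3.
P = (5/12) · (7/15) · (10/18) = 35/324 ≈ 0.1080.

35/324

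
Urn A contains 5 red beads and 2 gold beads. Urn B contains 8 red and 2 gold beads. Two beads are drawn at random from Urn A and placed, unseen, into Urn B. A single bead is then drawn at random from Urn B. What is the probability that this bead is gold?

Condition on how many of the transferred beads are gold (from Urn A: 2 gold of 7; then Urn B has 12 total).
  0 gold: C(2,0)C(5,2)/C(7,2) = 10/21; then P = 2/12
  1 gold: C(2,1)C(5,1)/C(7,2) = 10/21; then P = 3/12
  2 gold: C(2,2)C(5,0)/C(7,2) = 1/21; then P = 4/12
P(gold from Urn B) = 3/14 ≈ 0.2143.

3/14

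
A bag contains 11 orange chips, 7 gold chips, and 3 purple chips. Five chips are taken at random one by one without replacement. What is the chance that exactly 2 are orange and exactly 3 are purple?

Unordered draws without replacement: count favorable combinations over C(21,5).
Favorable = C(11,2) · C(7,0) · C(3,3) = 55; total = C(21,5) = 20349.
P = 55/20349 = 55/20349 ≈ 0.0027.

55/20349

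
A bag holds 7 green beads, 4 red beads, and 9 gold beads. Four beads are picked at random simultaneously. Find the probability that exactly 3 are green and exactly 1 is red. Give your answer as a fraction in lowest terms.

Unordered draws without replacement: count favorable combinations over C(20,4).
Favorable = C(7,3) · C(4,1) · C(9,0) = 140; total = C(20,4) = 4845.
P = 140/4845 = 28/969 ≈ 0.0289.

28/969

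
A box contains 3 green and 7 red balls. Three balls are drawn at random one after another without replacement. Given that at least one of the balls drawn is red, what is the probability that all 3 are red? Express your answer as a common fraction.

5/17

P(all 3 red) = C(7,3)/C(10,3) = 7/24; P(at least one red) = 1 − C(3,3)/C(10,3) = 119/120.
Since 'all 3 red' ⊆ 'at least one red', P(all 3 | at least one) = 7/24 / 119/120 = 5/17 ≈ 0.2941.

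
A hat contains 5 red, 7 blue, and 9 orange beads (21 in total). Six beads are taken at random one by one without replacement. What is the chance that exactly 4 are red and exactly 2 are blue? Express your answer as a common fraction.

Unordered draws without replacement: count favorable combinations over C(21,6).
Favorable = C(5,4) · C(7,2) · C(9,0) = 105; total = C(21,6) = 54264.
P = 105/54264 = 5/2584 ≈ 0.0019.

5/2584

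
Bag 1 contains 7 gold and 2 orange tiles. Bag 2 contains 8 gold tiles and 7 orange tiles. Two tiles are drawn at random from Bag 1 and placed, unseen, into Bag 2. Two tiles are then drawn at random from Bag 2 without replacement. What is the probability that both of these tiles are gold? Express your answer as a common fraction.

1477/4896

Condition on how many of the transferred tiles are gold (from Bag 1: 7 gold of 9; then Bag 2 has 17 total).
  0 gold: C(7,0)C(2,2)/C(9,2) = 1/36; then P = C(8,2)/C(17,2) = 7/34
  1 gold: C(7,1)C(2,1)/C(9,2) = 7/18; then P = C(9,2)/C(17,2) = 9/34
  2 gold: C(7,2)C(2,0)/C(9,2) = 7/12; then P = C(10,2)/C(17,2) = 45/136
P(both gold) = 1477/4896 ≈ 0.3017.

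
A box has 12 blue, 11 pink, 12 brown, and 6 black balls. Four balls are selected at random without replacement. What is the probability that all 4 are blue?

99/20254

Unordered draws without replacement: count favorable combinations over C(41,4).
Favorable = C(12,4) · C(11,0) · C(12,0) · C(6,0) = 495; total = C(41,4) = 101270.
P = 495/101270 = 99/20254 ≈ 0.0049.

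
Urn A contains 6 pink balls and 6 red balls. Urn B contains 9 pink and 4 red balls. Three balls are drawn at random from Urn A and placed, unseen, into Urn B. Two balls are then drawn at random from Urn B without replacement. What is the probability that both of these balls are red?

Condition on how many of the transferred balls are red (from Urn A: 6 red of 12; then Urn B has 16 total).
  0 red: C(6,0)C(6,3)/C(12,3) = 1/11; then P = C(4,2)/C(16,2) = 1/20
  1 red: C(6,1)C(6,2)/C(12,3) = 9/22; then P = C(5,2)/C(16,2) = 1/12
  2 red: C(6,2)C(6,1)/C(12,3) = 9/22; then P = C(6,2)/C(16,2) = 1/8
  3 red: C(6,3)C(6,0)/C(12,3) = 1/11; then P = C(7,2)/C(16,2) = 7/40
P(both red) = 93/880 ≈ 0.1057.

93/880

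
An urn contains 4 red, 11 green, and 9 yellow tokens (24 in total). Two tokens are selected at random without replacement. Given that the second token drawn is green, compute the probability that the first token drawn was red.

P(first=red and the second token drawn is green) = (4/24)·(11/23) = 11/138.
P(the second token drawn is green) = Σ over first color = 11/138 + 55/276 + 33/184 = 11/24.
By Bayes, P(first=red | the second token drawn is green) = 11/138 / 11/24 = 4/23 ≈ 0.1739.

4/23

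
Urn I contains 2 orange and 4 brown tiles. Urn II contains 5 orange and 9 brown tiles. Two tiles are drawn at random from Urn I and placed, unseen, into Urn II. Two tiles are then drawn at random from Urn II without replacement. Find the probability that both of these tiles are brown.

Condition on how many of the transferred tiles are brown (from Urn I: 4 brown of 6; then Urn II has 16 total).
  0 brown: C(4,0)C(2,2)/C(6,2) = 1/15; then P = C(9,2)/C(16,2) = 3/10
  1 brown: C(4,1)C(2,1)/C(6,2) = 8/15; then P = C(10,2)/C(16,2) = 3/8
  2 brown: C(4,2)C(2,0)/C(6,2) = 2/5; then P = C(11,2)/C(16,2) = 11/24
P(both brown) = 121/300 ≈ 0.4033.

121/300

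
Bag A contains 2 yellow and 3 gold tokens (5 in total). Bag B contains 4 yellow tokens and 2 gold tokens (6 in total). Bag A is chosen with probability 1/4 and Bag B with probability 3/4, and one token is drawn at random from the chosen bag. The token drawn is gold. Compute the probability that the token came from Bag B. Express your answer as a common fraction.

5/8

P(gold | Bag A) = 3/5; P(gold | Bag B) = 1/3.
P(gold) = 1/4·3/5 + 3/4·1/3 = 2/5.
By Bayes' rule, P(Bag B | gold) = 1/4 / 2/5 = 5/8 ≈ 0.6250.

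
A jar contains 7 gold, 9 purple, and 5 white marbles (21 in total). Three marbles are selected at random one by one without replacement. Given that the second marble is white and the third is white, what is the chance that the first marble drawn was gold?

P(first=gold and the second marble is white and the third is white) = (7/21)·(5/20)·(4/19) = 1/57.
P(E) = Σ over first color = 1/57 + 3/133 + 1/133 = 1/21.
By Bayes, P(first=gold | E) = 1/57 / 1/21 = 7/19 ≈ 0.3684.

7/19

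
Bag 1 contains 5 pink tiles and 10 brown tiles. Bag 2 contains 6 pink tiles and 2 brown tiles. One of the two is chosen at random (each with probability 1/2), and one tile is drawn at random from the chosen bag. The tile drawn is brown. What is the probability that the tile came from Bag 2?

3/11

P(brown | Bag 1) = 2/3; P(brown | Bag 2) = 1/4.
P(brown) = 1/2·2/3 + 1/2·1/4 = 11/24.
By Bayes' rule, P(Bag 2 | brown) = 1/8 / 11/24 = 3/11 ≈ 0.2727.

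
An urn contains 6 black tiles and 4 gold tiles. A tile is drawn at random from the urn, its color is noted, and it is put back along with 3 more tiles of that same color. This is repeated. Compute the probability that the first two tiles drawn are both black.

After a black draw the urn holds 9 black out of 13.
P = (6/10)·(9/13) = 27/65 ≈ 0.4154.

27/65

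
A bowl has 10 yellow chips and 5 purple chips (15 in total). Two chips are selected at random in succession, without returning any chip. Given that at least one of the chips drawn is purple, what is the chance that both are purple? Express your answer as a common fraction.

P(both purple) = C(5,2)/C(15,2) = 2/21; P(at least one purple) = 1 − C(10,2)/C(15,2) = 4/7.
Since 'both purple' ⊆ 'at least one purple', P(both | at least one) = 2/21 / 4/7 = 1/6 ≈ 0.1667.

1/6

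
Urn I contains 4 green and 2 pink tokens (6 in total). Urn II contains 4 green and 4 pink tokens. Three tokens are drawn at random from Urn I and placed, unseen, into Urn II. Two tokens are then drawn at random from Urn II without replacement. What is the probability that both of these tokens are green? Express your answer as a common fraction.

Condition on how many of the transferred tokens are green (from Urn I: 4 green of 6; then Urn II has 11 total).
  1 green: C(4,1)C(2,2)/C(6,3) = 1/5; then P = C(5,2)/C(11,2) = 2/11
  2 green: C(4,2)C(2,1)/C(6,3) = 3/5; then P = C(6,2)/C(11,2) = 3/11
  3 green: C(4,3)C(2,0)/C(6,3) = 1/5; then P = C(7,2)/C(11,2) = 21/55
P(both green) = 76/275 ≈ 0.2764.

76/275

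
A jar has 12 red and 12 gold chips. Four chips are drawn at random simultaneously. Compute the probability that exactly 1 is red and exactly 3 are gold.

Unordered draws without replacement: count favorable combinations over C(24,4).
Favorable = C(12,1) · C(12,3) = 2640; total = C(24,4) = 10626.
P = 2640/10626 = 40/161 ≈ 0.2484.

40/161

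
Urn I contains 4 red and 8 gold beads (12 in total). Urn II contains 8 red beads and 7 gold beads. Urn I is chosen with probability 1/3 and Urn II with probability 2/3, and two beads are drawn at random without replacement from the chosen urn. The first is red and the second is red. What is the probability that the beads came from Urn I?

15/103

P(E | Urn I) = 1/11; P(E | Urn II) = 4/15.
P(E) = 1/3·1/11 + 2/3·4/15 = 103/495.
By Bayes' rule, P(Urn I | E) = 1/33 / 103/495 = 15/103 ≈ 0.1456.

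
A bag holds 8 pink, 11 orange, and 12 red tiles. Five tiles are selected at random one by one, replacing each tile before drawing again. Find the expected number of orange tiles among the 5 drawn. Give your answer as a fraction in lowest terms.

55/31

By linearity of expectation, E[X] = Σ P(draw i is orange); each independent draw has P(orange) = 11/31.
E[X] = 5 · 11/31 = 55/31 ≈ 1.7742.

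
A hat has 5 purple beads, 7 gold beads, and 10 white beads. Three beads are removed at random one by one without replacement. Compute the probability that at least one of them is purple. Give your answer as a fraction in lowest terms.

43/77

Use the complement: P(at least one purple) = 1 − P(no purple).
P(none) = C(17,3)/C(22,3) = 680/1540.
So P = 1 − 680/1540 = 43/77 ≈ 0.5584.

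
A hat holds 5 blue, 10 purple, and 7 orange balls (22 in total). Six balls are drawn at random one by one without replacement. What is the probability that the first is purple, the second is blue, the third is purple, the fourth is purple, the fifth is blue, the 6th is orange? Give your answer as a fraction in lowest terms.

Multiply the conditional probability of each draw in order, without replacement, so each draw removes one from its color and from the total.
P = (10/22) · (5/21) · (9/20) · (8/19) · (4/18) · (7/17) = 20/10659 ≈ 0.0019.

20/10659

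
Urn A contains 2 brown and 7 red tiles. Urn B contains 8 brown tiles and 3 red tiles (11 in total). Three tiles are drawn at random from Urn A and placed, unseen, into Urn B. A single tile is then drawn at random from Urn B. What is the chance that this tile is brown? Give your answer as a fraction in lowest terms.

Condition on how many of the transferred tiles are brown (from Urn A: 2 brown of 9; then Urn B has 14 total).
  0 brown: C(2,0)C(7,3)/C(9,3) = 5/12; then P = 8/14
  1 brown: C(2,1)C(7,2)/C(9,3) = 1/2; then P = 9/14
  2 brown: C(2,2)C(7,1)/C(9,3) = 1/12; then P = 10/14
P(brown from Urn B) = 13/21 ≈ 0.6190.

13/21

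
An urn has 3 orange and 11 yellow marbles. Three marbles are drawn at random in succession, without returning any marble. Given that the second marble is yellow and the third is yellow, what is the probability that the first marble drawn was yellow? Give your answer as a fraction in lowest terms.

3/4

P(first=yellow and the second marble is yellow and the third is yellow) = (11/14)·(10/13)·(9/12) = 165/364.
P(E) = Σ over first color = 55/364 + 165/364 = 55/91.
By Bayes, P(first=yellow | E) = 165/364 / 55/91 = 3/4 ≈ 0.7500.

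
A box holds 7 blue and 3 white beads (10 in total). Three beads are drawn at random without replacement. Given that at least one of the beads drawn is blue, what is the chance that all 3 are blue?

P(all 3 blue) = C(7,3)/C(10,3) = 7/24; P(at least one blue) = 1 − C(3,3)/C(10,3) = 119/120.
Since 'all 3 blue' ⊆ 'at least one blue', P(all 3 | at least one) = 7/24 / 119/120 = 5/17 ≈ 0.2941.

5/17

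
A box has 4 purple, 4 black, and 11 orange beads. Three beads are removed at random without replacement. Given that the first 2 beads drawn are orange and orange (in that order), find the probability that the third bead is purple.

After removing 2 orange, the box has 4 purple out of 17 remaining.
P(third is purple | given) = 4/17 ≈ 0.2353.

4/17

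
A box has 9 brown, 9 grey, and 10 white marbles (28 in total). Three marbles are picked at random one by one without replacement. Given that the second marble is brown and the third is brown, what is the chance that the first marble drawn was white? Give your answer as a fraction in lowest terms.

P(first=white and the second marble is brown and the third is brown) = (10/28)·(9/27)·(8/26) = 10/273.
P(E) = Σ over first color = 1/39 + 3/91 + 10/273 = 2/21.
By Bayes, P(first=white | E) = 10/273 / 2/21 = 5/13 ≈ 0.3846.

5/13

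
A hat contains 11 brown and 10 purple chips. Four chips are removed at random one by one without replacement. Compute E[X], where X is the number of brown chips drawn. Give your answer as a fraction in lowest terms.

44/21

By linearity of expectation, E[X] = Σ P(draw i is brown); by symmetry each draw (even without replacement) has P(brown) = 11/21.
E[X] = 4 · 11/21 = 44/21 ≈ 2.0952.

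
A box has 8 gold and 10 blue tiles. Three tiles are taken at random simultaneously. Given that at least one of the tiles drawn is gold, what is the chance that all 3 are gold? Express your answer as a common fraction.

7/87

P(all 3 gold) = C(8,3)/C(18,3) = 7/102; P(at least one gold) = 1 − C(10,3)/C(18,3) = 29/34.
Since 'all 3 gold' ⊆ 'at least one gold', P(all 3 | at least one) = 7/102 / 29/34 = 7/87 ≈ 0.0805.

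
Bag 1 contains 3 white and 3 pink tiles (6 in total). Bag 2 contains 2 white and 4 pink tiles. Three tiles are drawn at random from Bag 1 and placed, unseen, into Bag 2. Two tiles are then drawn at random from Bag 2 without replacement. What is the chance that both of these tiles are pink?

7/20

Condition on how many of the transferred tiles are pink (from Bag 1: 3 pink of 6; then Bag 2 has 9 total).
  0 pink: C(3,0)C(3,3)/C(6,3) = 1/20; then P = C(4,2)/C(9,2) = 1/6
  1 pink: C(3,1)C(3,2)/C(6,3) = 9/20; then P = C(5,2)/C(9,2) = 5/18
  2 pink: C(3,2)C(3,1)/C(6,3) = 9/20; then P = C(6,2)/C(9,2) = 5/12
  3 pink: C(3,3)C(3,0)/C(6,3) = 1/20; then P = C(7,2)/C(9,2) = 7/12
P(both pink) = 7/20 ≈ 0.3500.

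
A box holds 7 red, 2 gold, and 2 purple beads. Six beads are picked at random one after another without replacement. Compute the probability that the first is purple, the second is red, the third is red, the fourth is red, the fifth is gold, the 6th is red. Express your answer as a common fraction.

Multiply the conditional probability of each draw in order, without replacement, so each draw removes one from its color and from the total.
P = (2/11) · (7/10) · (6/9) · (5/8) · (2/7) · (4/6) = 1/99 ≈ 0.0101.

1/99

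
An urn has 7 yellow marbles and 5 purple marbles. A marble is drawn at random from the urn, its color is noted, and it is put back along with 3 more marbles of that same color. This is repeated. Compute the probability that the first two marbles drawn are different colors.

Either purple then yellow, or yellow then purple; after the first draw the total is 15.
P = (5/12)·(7/15) + (7/12)·(5/15) = 7/18 ≈ 0.3889.

7/18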